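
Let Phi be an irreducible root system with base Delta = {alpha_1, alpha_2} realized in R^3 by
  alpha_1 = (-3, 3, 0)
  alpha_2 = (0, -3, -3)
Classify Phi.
A_2 (sl(3))

Compute the Cartan integers a_ij = 2(alpha_i, alpha_j)/(alpha_j, alpha_j); the resulting 2x2 Cartan matrix is
[[2, -1], [-1, 2]].
All simple roots have the same length, so the diagram is simply laced. The associated Dynkin diagram is a chain of 2 nodes with single edges (A_2), so the type is A_2 (the algebra sl(3)).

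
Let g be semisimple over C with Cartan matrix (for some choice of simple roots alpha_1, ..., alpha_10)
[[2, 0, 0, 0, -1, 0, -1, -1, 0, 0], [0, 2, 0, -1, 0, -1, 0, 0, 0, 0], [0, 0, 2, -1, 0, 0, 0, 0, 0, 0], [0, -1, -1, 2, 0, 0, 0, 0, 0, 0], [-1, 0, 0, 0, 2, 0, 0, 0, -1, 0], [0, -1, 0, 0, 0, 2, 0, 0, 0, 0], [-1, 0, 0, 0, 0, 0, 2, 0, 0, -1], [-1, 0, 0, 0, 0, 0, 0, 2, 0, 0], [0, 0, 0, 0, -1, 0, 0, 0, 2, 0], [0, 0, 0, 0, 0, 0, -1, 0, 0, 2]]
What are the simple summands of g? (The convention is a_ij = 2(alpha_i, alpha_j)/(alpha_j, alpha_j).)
The diagram associated to this matrix has two connected components: the simple roots {alpha_2, alpha_3, alpha_4, alpha_6} form a chain of 4 nodes with single edges (A_4), and {alpha_1, alpha_5, alpha_7, alpha_8, alpha_9, alpha_10} form a chain of 5 nodes with one extra node attached to the third node from one end (E_6). A semisimple Lie algebra decomposes uniquely as the direct sum of simple ideals, one per connected component of its Dynkin diagram, so g ≅ A_4 ⊕ E_6 (dimension 24 + 78 = 102).

A_4 (sl(5)) ⊕ E_6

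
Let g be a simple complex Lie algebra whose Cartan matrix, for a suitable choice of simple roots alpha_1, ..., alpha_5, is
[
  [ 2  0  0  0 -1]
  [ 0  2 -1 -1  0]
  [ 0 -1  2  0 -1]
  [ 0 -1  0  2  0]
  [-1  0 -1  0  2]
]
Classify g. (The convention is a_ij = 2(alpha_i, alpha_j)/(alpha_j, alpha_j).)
The matrix has rank 5 with 2's on the diagonal. Reading the off-diagonal entries as Dynkin edges (a single edge where a_ij = a_ji = -1; a double or triple edge where a_ij * a_ji = 2 or 3), the diagram is a chain of 5 nodes with single edges (A_5). One simple-root ordering that puts it in standard form is (alpha_1, alpha_5, alpha_3, alpha_2, alpha_4). So the algebra is type A_5, i.e. sl(6).

A5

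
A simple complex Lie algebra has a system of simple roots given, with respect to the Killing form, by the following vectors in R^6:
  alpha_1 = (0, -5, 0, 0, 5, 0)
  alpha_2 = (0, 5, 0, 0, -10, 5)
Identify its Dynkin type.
Compute the Cartan integers a_ij = 2(alpha_i, alpha_j)/(alpha_j, alpha_j); the resulting 2x2 Cartan matrix is
[[2, -1], [-3, 2]].
The roots have two lengths (squared-length ratio 3:1); the short ones are alpha_{1}. The associated Dynkin diagram is two nodes joined by a triple edge (G_2), so the type is G_2.

type G_2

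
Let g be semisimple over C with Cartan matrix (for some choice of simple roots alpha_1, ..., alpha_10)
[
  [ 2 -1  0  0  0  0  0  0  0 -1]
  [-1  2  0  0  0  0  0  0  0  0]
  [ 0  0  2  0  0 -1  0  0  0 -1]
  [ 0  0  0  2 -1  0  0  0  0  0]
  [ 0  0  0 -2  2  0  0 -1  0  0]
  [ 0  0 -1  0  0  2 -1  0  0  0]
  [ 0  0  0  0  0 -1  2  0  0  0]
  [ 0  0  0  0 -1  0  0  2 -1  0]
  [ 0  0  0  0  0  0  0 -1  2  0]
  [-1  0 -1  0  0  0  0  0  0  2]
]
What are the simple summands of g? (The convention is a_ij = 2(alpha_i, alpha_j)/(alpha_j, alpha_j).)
A6 ⊕ B4

The diagram associated to this matrix has two connected components: the simple roots {alpha_1, alpha_2, alpha_3, alpha_6, alpha_7, alpha_10} form a chain of 6 nodes with single edges (A_6), and {alpha_4, alpha_5, alpha_8, alpha_9} form a chain of 4 nodes with a double edge at one end; the terminal node there is the unique short simple root (B_4). A semisimple Lie algebra decomposes uniquely as the direct sum of simple ideals, one per connected component of its Dynkin diagram, so g ≅ A_6 ⊕ B_4 (dimension 48 + 36 = 84).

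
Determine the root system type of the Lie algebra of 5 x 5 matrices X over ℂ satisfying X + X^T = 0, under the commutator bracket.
B_2

This is so(5) with 5 odd, which has dimension 5(5-1)/2 = 10 and rank (5-1)/2 = 2. In the classification of classical Lie algebras, the orthogonal algebra so(2n+1) in an odd number of variables has type B_n; here n = 2, so the Dynkin diagram is a chain of 2 nodes with a double edge at one end; the terminal node there is the unique short simple root (B_2). Hence the type is B_2.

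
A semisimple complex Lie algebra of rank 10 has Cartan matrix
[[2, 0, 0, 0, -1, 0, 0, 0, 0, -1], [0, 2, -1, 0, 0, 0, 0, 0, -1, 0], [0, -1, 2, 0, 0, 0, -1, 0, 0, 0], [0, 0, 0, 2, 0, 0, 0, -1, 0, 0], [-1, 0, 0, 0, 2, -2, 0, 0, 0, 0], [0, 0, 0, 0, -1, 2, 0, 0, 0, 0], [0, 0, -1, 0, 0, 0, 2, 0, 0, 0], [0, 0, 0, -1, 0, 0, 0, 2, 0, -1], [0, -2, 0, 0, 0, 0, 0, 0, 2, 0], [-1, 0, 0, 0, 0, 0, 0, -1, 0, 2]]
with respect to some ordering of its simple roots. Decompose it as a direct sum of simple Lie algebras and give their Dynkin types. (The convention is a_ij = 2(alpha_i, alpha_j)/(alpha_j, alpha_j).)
The diagram associated to this matrix has two connected components: the simple roots {alpha_1, alpha_4, alpha_5, alpha_6, alpha_8, alpha_10} form a chain of 6 nodes with a double edge at one end; the terminal node there is the unique short simple root (B_6), and {alpha_2, alpha_3, alpha_7, alpha_9} form a chain of 4 nodes with a double edge at one end; the terminal node there is the unique long simple root (C_4). A semisimple Lie algebra decomposes uniquely as the direct sum of simple ideals, one per connected component of its Dynkin diagram, so g ≅ B_6 ⊕ C_4 (dimension 78 + 36 = 114).

type B_6 ⊕ type C_4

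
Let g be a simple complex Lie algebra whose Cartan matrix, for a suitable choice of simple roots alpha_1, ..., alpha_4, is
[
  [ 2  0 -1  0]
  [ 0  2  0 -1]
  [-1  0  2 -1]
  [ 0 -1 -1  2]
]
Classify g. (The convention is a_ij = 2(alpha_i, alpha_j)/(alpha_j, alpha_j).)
The matrix has rank 4 with 2's on the diagonal. Reading the off-diagonal entries as Dynkin edges (a single edge where a_ij = a_ji = -1; a double or triple edge where a_ij * a_ji = 2 or 3), the diagram is a chain of 4 nodes with single edges (A_4). One simple-root ordering that puts it in standard form is (alpha_2, alpha_4, alpha_3, alpha_1). So the algebra is type A_4, i.e. sl(5).

type A_4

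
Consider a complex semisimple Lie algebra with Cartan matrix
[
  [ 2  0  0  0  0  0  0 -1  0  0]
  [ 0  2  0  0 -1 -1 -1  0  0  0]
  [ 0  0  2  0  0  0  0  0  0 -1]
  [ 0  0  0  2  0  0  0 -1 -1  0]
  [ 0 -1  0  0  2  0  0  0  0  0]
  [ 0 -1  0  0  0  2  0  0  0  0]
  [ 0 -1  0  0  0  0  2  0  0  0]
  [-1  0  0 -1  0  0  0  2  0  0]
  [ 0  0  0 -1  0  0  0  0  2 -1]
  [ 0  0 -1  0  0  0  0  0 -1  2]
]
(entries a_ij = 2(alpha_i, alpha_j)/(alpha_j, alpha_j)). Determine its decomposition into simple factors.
The diagram associated to this matrix has two connected components: the simple roots {alpha_1, alpha_3, alpha_4, alpha_8, alpha_9, alpha_10} form a chain of 6 nodes with single edges (A_6), and {alpha_2, alpha_5, alpha_6, alpha_7} form a chain of 2 nodes with a fork of two nodes at one end (D_4). A semisimple Lie algebra decomposes uniquely as the direct sum of simple ideals, one per connected component of its Dynkin diagram, so g ≅ A_6 ⊕ D_4 (dimension 48 + 28 = 76).

A6 ⊕ D4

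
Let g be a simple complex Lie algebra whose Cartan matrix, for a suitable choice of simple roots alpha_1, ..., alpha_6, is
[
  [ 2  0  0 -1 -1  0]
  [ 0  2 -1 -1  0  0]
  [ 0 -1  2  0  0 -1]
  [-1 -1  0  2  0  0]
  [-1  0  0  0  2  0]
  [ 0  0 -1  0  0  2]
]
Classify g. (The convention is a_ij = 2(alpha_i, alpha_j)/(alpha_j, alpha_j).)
The matrix has rank 6 with 2's on the diagonal. Reading the off-diagonal entries as Dynkin edges (a single edge where a_ij = a_ji = -1; a double or triple edge where a_ij * a_ji = 2 or 3), the diagram is a chain of 6 nodes with single edges (A_6). One simple-root ordering that puts it in standard form is (alpha_6, alpha_3, alpha_2, alpha_4, alpha_1, alpha_5). So the algebra is type A_6, i.e. sl(7).

A6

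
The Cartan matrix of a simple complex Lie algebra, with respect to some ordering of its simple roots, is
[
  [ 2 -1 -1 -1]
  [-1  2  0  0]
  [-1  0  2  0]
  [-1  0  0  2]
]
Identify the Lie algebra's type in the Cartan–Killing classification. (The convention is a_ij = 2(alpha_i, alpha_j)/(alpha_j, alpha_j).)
D_4 (so(8))

The matrix has rank 4 with 2's on the diagonal. Reading the off-diagonal entries as Dynkin edges (a single edge where a_ij = a_ji = -1; a double or triple edge where a_ij * a_ji = 2 or 3), the diagram is a chain of 2 nodes with a fork of two nodes at one end (D_4). One simple-root ordering that puts it in standard form is (alpha_4, alpha_1, alpha_2, alpha_3). So the algebra is type D_4, i.e. so(8).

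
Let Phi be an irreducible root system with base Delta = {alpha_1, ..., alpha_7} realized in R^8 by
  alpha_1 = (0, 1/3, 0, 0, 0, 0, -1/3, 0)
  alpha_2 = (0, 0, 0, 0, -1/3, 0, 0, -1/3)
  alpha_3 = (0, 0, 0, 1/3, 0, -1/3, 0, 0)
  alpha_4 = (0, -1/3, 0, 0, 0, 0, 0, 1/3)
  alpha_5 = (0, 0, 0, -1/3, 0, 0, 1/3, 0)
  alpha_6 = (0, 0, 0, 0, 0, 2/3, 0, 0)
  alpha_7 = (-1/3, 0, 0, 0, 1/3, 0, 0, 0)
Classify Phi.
C_7

Compute the Cartan integers a_ij = 2(alpha_i, alpha_j)/(alpha_j, alpha_j); the resulting 7x7 Cartan matrix is
[[2, 0, 0, -1, -1, 0, 0], [0, 2, 0, -1, 0, 0, -1], [0, 0, 2, 0, -1, -1, 0], [-1, -1, 0, 2, 0, 0, 0], [-1, 0, -1, 0, 2, 0, 0], [0, 0, -2, 0, 0, 2, 0], [0, -1, 0, 0, 0, 0, 2]].
The roots have two lengths (squared-length ratio 2:1); the short ones are alpha_{1,2,3,4,5,7}. The associated Dynkin diagram is a chain of 7 nodes with a double edge at one end; the terminal node there is the unique long simple root (C_7), so the type is C_7 (the algebra sp(14)).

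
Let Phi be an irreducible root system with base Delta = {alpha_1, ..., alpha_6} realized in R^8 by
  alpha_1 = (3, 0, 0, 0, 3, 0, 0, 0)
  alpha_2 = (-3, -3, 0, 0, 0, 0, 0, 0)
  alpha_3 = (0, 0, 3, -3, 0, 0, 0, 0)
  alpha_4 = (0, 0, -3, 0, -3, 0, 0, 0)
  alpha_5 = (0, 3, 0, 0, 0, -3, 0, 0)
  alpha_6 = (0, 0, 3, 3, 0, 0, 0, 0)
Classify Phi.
type D_6

Compute the Cartan integers a_ij = 2(alpha_i, alpha_j)/(alpha_j, alpha_j); the resulting 6x6 Cartan matrix is
[[2, -1, 0, -1, 0, 0], [-1, 2, 0, 0, -1, 0], [0, 0, 2, -1, 0, 0], [-1, 0, -1, 2, 0, -1], [0, -1, 0, 0, 2, 0], [0, 0, 0, -1, 0, 2]].
All simple roots have the same length, so the diagram is simply laced. The associated Dynkin diagram is a chain of 4 nodes with a fork of two nodes at one end (D_6), so the type is D_6 (the algebra so(12)).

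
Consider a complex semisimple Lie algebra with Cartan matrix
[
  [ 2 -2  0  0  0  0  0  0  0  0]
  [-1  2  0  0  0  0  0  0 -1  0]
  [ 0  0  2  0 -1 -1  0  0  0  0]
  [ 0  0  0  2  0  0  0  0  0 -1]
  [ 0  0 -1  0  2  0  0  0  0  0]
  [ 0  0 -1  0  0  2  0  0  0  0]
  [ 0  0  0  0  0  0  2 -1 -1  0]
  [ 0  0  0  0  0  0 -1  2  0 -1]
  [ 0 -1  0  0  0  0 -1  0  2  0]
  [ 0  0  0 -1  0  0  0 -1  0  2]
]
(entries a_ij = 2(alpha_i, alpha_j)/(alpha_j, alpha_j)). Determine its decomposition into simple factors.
The diagram associated to this matrix has two connected components: the simple roots {alpha_3, alpha_5, alpha_6} form a chain of 3 nodes with single edges (A_3), and {alpha_1, alpha_2, alpha_4, alpha_7, alpha_8, alpha_9, alpha_10} form a chain of 7 nodes with a double edge at one end; the terminal node there is the unique long simple root (C_7). A semisimple Lie algebra decomposes uniquely as the direct sum of simple ideals, one per connected component of its Dynkin diagram, so g ≅ A_3 ⊕ C_7 (dimension 15 + 105 = 120).

type A_3 + type C_7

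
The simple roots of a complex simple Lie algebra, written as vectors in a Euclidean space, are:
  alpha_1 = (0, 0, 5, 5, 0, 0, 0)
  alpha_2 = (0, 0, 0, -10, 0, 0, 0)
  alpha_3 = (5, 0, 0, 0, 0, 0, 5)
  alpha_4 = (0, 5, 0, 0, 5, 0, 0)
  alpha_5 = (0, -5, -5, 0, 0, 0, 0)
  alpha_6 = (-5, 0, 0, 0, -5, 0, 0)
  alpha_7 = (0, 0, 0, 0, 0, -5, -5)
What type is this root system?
Compute the Cartan integers a_ij = 2(alpha_i, alpha_j)/(alpha_j, alpha_j); the resulting 7x7 Cartan matrix is
[[2, -1, 0, 0, -1, 0, 0], [-2, 2, 0, 0, 0, 0, 0], [0, 0, 2, 0, 0, -1, -1], [0, 0, 0, 2, -1, -1, 0], [-1, 0, 0, -1, 2, 0, 0], [0, 0, -1, -1, 0, 2, 0], [0, 0, -1, 0, 0, 0, 2]].
The roots have two lengths (squared-length ratio 2:1); the short ones are alpha_{1,3,4,5,6,7}. The associated Dynkin diagram is a chain of 7 nodes with a double edge at one end; the terminal node there is the unique long simple root (C_7), so the type is C_7 (the algebra sp(14)).

C_7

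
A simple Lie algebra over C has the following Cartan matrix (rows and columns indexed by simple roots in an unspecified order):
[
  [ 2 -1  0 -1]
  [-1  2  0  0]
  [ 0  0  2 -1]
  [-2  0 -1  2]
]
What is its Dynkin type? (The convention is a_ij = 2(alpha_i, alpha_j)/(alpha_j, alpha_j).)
F4

The matrix has rank 4 with 2's on the diagonal. Reading the off-diagonal entries as Dynkin edges (a single edge where a_ij = a_ji = -1; a double or triple edge where a_ij * a_ji = 2 or 3), the diagram is a chain of 4 nodes with a double edge between the middle two (F_4). One simple-root ordering that puts it in standard form is (alpha_3, alpha_4, alpha_1, alpha_2). So the algebra is type F_4.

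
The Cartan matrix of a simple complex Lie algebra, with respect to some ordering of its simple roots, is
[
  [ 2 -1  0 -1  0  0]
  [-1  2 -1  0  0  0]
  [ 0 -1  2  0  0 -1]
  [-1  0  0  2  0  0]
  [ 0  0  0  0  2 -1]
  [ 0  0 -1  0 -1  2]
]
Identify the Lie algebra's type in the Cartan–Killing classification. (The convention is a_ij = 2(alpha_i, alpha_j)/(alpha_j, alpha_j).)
type A_6

The matrix has rank 6 with 2's on the diagonal. Reading the off-diagonal entries as Dynkin edges (a single edge where a_ij = a_ji = -1; a double or triple edge where a_ij * a_ji = 2 or 3), the diagram is a chain of 6 nodes with single edges (A_6). One simple-root ordering that puts it in standard form is (alpha_4, alpha_1, alpha_2, alpha_3, alpha_6, alpha_5). So the algebra is type A_6, i.e. sl(7).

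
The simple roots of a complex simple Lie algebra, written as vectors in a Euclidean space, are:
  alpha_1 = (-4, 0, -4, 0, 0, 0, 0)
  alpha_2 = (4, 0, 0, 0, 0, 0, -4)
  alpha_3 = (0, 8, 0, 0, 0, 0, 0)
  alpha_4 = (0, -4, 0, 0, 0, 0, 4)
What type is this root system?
Compute the Cartan integers a_ij = 2(alpha_i, alpha_j)/(alpha_j, alpha_j); the resulting 4x4 Cartan matrix is
[[2, -1, 0, 0], [-1, 2, 0, -1], [0, 0, 2, -2], [0, -1, -1, 2]].
The roots have two lengths (squared-length ratio 2:1); the short ones are alpha_{1,2,4}. The associated Dynkin diagram is a chain of 4 nodes with a double edge at one end; the terminal node there is the unique long simple root (C_4), so the type is C_4 (the algebra sp(8)).

C_4 (sp(8))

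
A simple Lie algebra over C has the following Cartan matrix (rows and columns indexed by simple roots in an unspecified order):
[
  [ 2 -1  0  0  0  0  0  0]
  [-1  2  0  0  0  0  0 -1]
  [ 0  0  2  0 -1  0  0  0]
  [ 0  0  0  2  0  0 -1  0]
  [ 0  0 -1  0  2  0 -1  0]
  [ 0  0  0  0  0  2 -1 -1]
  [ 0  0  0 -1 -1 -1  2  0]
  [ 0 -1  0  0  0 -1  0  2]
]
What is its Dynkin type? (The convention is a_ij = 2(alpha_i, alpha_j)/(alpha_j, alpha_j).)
type E_8

The matrix has rank 8 with 2's on the diagonal. Reading the off-diagonal entries as Dynkin edges (a single edge where a_ij = a_ji = -1; a double or triple edge where a_ij * a_ji = 2 or 3), the diagram is a chain of 7 nodes with one extra node attached to the third node from one end (E_8). One simple-root ordering that puts it in standard form is (alpha_3, alpha_4, alpha_5, alpha_7, alpha_6, alpha_8, alpha_2, alpha_1). So the algebra is type E_8.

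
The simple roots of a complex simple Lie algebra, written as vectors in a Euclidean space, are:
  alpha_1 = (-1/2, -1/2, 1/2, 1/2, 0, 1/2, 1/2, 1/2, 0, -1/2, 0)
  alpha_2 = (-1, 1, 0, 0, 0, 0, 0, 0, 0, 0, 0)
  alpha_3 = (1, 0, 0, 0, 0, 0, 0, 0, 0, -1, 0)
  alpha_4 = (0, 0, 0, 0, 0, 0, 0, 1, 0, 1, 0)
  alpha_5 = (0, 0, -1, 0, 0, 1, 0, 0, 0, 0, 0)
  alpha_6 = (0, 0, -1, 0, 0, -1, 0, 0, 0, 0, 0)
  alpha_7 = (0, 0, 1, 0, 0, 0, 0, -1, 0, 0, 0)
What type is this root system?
Compute the Cartan integers a_ij = 2(alpha_i, alpha_j)/(alpha_j, alpha_j); the resulting 7x7 Cartan matrix is
[[2, 0, 0, 0, 0, -1, 0], [0, 2, -1, 0, 0, 0, 0], [0, -1, 2, -1, 0, 0, 0], [0, 0, -1, 2, 0, 0, -1], [0, 0, 0, 0, 2, 0, -1], [-1, 0, 0, 0, 0, 2, -1], [0, 0, 0, -1, -1, -1, 2]].
All simple roots have the same length, so the diagram is simply laced. The associated Dynkin diagram is a chain of 6 nodes with one extra node attached to the third node from one end (E_7), so the type is E_7.

E_7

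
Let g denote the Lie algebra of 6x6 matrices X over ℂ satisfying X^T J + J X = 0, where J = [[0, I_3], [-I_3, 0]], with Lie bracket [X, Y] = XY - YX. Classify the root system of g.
C_3

This is sp(6), which has dimension 6(6+1)/2 = 21 and rank 6/2 = 3. In the classification of classical Lie algebras, the symplectic algebra sp(2n) has type C_n; here n = 3, so the Dynkin diagram is a chain of 3 nodes with a double edge at one end; the terminal node there is the unique long simple root (C_3). Hence the type is C_3.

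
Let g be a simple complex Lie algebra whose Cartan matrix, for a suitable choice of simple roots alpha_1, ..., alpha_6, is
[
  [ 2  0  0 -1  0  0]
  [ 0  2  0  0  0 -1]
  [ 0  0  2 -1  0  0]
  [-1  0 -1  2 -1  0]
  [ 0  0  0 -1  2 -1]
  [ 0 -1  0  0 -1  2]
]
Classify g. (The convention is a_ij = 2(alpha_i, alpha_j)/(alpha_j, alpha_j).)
D_6

The matrix has rank 6 with 2's on the diagonal. Reading the off-diagonal entries as Dynkin edges (a single edge where a_ij = a_ji = -1; a double or triple edge where a_ij * a_ji = 2 or 3), the diagram is a chain of 4 nodes with a fork of two nodes at one end (D_6). One simple-root ordering that puts it in standard form is (alpha_2, alpha_6, alpha_5, alpha_4, alpha_1, alpha_3). So the algebra is type D_6, i.e. so(12).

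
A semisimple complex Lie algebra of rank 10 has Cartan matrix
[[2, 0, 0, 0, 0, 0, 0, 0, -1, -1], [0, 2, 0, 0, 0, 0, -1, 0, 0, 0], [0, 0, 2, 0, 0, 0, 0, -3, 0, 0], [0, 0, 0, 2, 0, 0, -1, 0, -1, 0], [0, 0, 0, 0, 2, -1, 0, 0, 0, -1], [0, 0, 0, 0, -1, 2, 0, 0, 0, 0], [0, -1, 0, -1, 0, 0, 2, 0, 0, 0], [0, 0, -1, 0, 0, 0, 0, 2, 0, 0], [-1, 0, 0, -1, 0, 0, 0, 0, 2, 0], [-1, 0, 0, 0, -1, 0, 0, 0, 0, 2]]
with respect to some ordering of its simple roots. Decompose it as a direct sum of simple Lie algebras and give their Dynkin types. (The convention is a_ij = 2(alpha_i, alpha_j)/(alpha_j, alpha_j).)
A8 + G2

The diagram associated to this matrix has two connected components: the simple roots {alpha_1, alpha_2, alpha_4, alpha_5, alpha_6, alpha_7, alpha_9, alpha_10} form a chain of 8 nodes with single edges (A_8), and {alpha_3, alpha_8} form two nodes joined by a triple edge (G_2). A semisimple Lie algebra decomposes uniquely as the direct sum of simple ideals, one per connected component of its Dynkin diagram, so g ≅ A_8 ⊕ G_2 (dimension 80 + 14 = 94).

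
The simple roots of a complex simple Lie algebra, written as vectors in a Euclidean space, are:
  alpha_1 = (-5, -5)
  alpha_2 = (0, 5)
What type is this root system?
Compute the Cartan integers a_ij = 2(alpha_i, alpha_j)/(alpha_j, alpha_j); the resulting 2x2 Cartan matrix is
[[2, -2], [-1, 2]].
The roots have two lengths (squared-length ratio 2:1); the short ones are alpha_{2}. The associated Dynkin diagram is a chain of 2 nodes with a double edge at one end; the terminal node there is the unique short simple root (B_2), so the type is B_2 (the algebra so(5)).

B2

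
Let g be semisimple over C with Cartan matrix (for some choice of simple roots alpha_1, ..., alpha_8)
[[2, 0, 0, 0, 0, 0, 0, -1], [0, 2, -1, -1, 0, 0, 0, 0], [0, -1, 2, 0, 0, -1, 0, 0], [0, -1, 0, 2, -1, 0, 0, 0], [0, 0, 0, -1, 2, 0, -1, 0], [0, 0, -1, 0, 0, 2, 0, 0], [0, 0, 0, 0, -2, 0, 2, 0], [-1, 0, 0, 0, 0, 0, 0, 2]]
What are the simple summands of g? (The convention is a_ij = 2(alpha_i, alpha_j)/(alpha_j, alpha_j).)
A2 ⊕ C6

The diagram associated to this matrix has two connected components: the simple roots {alpha_1, alpha_8} form a chain of 2 nodes with single edges (A_2), and {alpha_2, alpha_3, alpha_4, alpha_5, alpha_6, alpha_7} form a chain of 6 nodes with a double edge at one end; the terminal node there is the unique long simple root (C_6). A semisimple Lie algebra decomposes uniquely as the direct sum of simple ideals, one per connected component of its Dynkin diagram, so g ≅ A_2 ⊕ C_6 (dimension 8 + 78 = 86).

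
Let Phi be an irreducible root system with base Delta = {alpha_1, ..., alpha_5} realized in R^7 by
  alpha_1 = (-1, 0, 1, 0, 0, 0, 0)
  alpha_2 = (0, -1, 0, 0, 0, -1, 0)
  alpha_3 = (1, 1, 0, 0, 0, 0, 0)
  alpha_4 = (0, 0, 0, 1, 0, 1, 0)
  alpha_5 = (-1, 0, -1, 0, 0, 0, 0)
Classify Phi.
Compute the Cartan integers a_ij = 2(alpha_i, alpha_j)/(alpha_j, alpha_j); the resulting 5x5 Cartan matrix is
[[2, 0, -1, 0, 0], [0, 2, -1, -1, 0], [-1, -1, 2, 0, -1], [0, -1, 0, 2, 0], [0, 0, -1, 0, 2]].
All simple roots have the same length, so the diagram is simply laced. The associated Dynkin diagram is a chain of 3 nodes with a fork of two nodes at one end (D_5), so the type is D_5 (the algebra so(10)).

D_5 (so(10))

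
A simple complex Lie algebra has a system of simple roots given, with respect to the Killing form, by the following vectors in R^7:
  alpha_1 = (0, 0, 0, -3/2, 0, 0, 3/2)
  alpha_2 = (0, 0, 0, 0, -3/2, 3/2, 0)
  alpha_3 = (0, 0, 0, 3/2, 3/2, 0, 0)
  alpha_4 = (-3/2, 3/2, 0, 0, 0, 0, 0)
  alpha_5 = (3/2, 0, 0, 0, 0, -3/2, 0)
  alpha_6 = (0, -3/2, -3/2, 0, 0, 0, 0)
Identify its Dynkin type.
Compute the Cartan integers a_ij = 2(alpha_i, alpha_j)/(alpha_j, alpha_j); the resulting 6x6 Cartan matrix is
[[2, 0, -1, 0, 0, 0], [0, 2, -1, 0, -1, 0], [-1, -1, 2, 0, 0, 0], [0, 0, 0, 2, -1, -1], [0, -1, 0, -1, 2, 0], [0, 0, 0, -1, 0, 2]].
All simple roots have the same length, so the diagram is simply laced. The associated Dynkin diagram is a chain of 6 nodes with single edges (A_6), so the type is A_6 (the algebra sl(7)).

A_6 (sl(7))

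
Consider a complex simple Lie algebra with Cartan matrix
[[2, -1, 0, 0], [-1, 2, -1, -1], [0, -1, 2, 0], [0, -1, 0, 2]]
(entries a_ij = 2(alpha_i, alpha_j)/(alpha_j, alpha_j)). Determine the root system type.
type D_4

The matrix has rank 4 with 2's on the diagonal. Reading the off-diagonal entries as Dynkin edges (a single edge where a_ij = a_ji = -1; a double or triple edge where a_ij * a_ji = 2 or 3), the diagram is a chain of 2 nodes with a fork of two nodes at one end (D_4). One simple-root ordering that puts it in standard form is (alpha_4, alpha_2, alpha_1, alpha_3). So the algebra is type D_4, i.e. so(8).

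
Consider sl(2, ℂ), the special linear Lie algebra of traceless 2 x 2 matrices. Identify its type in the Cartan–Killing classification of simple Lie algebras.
This is sl(2), which has dimension 2^2 - 1 = 3 and rank 2 - 1 = 1 (a Cartan subalgebra is the diagonal traceless matrices). In the classification of classical Lie algebras, the special linear algebra sl(n+1) has type A_n; here n = 1, so the Dynkin diagram is a chain of 1 nodes with single edges (A_1). Hence the type is A_1.

A_1 (sl(2))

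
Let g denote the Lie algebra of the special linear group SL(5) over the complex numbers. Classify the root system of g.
type A_4

This is sl(5), which has dimension 5^2 - 1 = 24 and rank 5 - 1 = 4 (a Cartan subalgebra is the diagonal traceless matrices). In the classification of classical Lie algebras, the special linear algebra sl(n+1) has type A_n; here n = 4, so the Dynkin diagram is a chain of 4 nodes with single edges (A_4). Hence the type is A_4.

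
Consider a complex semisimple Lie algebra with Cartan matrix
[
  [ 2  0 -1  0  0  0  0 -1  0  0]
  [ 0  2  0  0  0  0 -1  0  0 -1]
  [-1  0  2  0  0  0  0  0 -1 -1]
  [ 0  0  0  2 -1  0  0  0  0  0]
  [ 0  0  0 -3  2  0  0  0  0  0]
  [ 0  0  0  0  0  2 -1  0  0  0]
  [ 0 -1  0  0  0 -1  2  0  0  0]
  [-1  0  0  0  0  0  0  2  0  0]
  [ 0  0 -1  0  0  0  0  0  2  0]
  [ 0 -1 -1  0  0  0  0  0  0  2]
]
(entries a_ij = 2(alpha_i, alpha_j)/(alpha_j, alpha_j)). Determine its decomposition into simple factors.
type E_8 + type G_2

The diagram associated to this matrix has two connected components: the simple roots {alpha_1, alpha_2, alpha_3, alpha_6, alpha_7, alpha_8, alpha_9, alpha_10} form a chain of 7 nodes with one extra node attached to the third node from one end (E_8), and {alpha_4, alpha_5} form two nodes joined by a triple edge (G_2). A semisimple Lie algebra decomposes uniquely as the direct sum of simple ideals, one per connected component of its Dynkin diagram, so g ≅ E_8 ⊕ G_2 (dimension 248 + 14 = 262).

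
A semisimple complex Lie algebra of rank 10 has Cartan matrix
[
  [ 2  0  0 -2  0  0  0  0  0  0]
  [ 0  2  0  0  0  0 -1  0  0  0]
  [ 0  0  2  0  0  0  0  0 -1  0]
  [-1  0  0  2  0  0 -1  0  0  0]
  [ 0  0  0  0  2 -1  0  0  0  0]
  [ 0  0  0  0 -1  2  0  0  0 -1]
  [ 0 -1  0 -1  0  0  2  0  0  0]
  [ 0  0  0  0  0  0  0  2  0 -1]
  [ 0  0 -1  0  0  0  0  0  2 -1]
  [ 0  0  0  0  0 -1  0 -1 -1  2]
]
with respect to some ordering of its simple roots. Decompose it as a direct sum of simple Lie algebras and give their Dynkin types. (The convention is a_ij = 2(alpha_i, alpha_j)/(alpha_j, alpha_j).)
C_4 (sp(8)) + E_6

The diagram associated to this matrix has two connected components: the simple roots {alpha_1, alpha_2, alpha_4, alpha_7} form a chain of 4 nodes with a double edge at one end; the terminal node there is the unique long simple root (C_4), and {alpha_3, alpha_5, alpha_6, alpha_8, alpha_9, alpha_10} form a chain of 5 nodes with one extra node attached to the third node from one end (E_6). A semisimple Lie algebra decomposes uniquely as the direct sum of simple ideals, one per connected component of its Dynkin diagram, so g ≅ C_4 ⊕ E_6 (dimension 36 + 78 = 114).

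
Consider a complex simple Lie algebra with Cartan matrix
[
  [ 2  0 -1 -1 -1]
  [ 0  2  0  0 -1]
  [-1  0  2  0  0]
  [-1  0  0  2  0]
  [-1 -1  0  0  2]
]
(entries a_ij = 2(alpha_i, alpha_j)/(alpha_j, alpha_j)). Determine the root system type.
The matrix has rank 5 with 2's on the diagonal. Reading the off-diagonal entries as Dynkin edges (a single edge where a_ij = a_ji = -1; a double or triple edge where a_ij * a_ji = 2 or 3), the diagram is a chain of 3 nodes with a fork of two nodes at one end (D_5). One simple-root ordering that puts it in standard form is (alpha_2, alpha_5, alpha_1, alpha_3, alpha_4). So the algebra is type D_5, i.e. so(10).

D_5 (so(10))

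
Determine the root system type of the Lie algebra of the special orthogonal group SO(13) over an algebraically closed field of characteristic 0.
This is so(13) with 13 odd, which has dimension 13(13-1)/2 = 78 and rank (13-1)/2 = 6. In the classification of classical Lie algebras, the orthogonal algebra so(2n+1) in an odd number of variables has type B_n; here n = 6, so the Dynkin diagram is a chain of 6 nodes with a double edge at one end; the terminal node there is the unique short simple root (B_6). Hence the type is B_6.

B_6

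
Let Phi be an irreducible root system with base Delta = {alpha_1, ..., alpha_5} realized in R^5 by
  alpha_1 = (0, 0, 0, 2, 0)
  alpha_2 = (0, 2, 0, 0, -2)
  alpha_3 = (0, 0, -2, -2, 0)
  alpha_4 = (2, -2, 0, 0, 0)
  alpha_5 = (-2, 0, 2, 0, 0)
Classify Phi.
Compute the Cartan integers a_ij = 2(alpha_i, alpha_j)/(alpha_j, alpha_j); the resulting 5x5 Cartan matrix is
[[2, 0, -1, 0, 0], [0, 2, 0, -1, 0], [-2, 0, 2, 0, -1], [0, -1, 0, 2, -1], [0, 0, -1, -1, 2]].
The roots have two lengths (squared-length ratio 2:1); the short ones are alpha_{1}. The associated Dynkin diagram is a chain of 5 nodes with a double edge at one end; the terminal node there is the unique short simple root (B_5), so the type is B_5 (the algebra so(11)).

B_5 (so(11))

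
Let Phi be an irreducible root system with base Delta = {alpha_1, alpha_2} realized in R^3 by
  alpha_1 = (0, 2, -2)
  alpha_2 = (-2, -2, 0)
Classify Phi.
Compute the Cartan integers a_ij = 2(alpha_i, alpha_j)/(alpha_j, alpha_j); the resulting 2x2 Cartan matrix is
[[2, -1], [-1, 2]].
All simple roots have the same length, so the diagram is simply laced. The associated Dynkin diagram is a chain of 2 nodes with single edges (A_2), so the type is A_2 (the algebra sl(3)).

A_2 (sl(3))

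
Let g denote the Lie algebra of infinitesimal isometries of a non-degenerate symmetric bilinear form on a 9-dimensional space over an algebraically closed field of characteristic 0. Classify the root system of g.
B4

This is so(9) with 9 odd, which has dimension 9(9-1)/2 = 36 and rank (9-1)/2 = 4. In the classification of classical Lie algebras, the orthogonal algebra so(2n+1) in an odd number of variables has type B_n; here n = 4, so the Dynkin diagram is a chain of 4 nodes with a double edge at one end; the terminal node there is the unique short simple root (B_4). Hence the type is B_4.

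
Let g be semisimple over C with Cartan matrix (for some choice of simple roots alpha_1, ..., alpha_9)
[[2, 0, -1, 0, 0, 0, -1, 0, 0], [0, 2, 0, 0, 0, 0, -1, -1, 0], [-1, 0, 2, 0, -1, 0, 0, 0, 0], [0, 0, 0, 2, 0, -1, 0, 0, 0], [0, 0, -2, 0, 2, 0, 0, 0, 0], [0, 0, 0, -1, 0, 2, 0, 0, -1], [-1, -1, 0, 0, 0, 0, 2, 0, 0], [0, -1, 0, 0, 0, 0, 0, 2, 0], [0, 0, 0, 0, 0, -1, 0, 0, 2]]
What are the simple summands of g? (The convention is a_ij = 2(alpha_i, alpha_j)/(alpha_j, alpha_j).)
The diagram associated to this matrix has two connected components: the simple roots {alpha_4, alpha_6, alpha_9} form a chain of 3 nodes with single edges (A_3), and {alpha_1, alpha_2, alpha_3, alpha_5, alpha_7, alpha_8} form a chain of 6 nodes with a double edge at one end; the terminal node there is the unique long simple root (C_6). A semisimple Lie algebra decomposes uniquely as the direct sum of simple ideals, one per connected component of its Dynkin diagram, so g ≅ A_3 ⊕ C_6 (dimension 15 + 78 = 93).

A_3 (sl(4)) + C_6 (sp(12))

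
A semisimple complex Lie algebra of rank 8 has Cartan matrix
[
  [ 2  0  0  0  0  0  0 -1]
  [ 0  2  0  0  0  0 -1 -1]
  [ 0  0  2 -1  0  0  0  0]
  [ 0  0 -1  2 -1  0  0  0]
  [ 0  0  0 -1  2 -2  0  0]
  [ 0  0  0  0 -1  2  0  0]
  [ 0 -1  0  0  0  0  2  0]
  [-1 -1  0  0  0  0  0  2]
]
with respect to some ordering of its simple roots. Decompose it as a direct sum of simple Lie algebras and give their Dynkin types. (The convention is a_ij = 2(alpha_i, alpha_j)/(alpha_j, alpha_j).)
The diagram associated to this matrix has two connected components: the simple roots {alpha_1, alpha_2, alpha_7, alpha_8} form a chain of 4 nodes with single edges (A_4), and {alpha_3, alpha_4, alpha_5, alpha_6} form a chain of 4 nodes with a double edge at one end; the terminal node there is the unique short simple root (B_4). A semisimple Lie algebra decomposes uniquely as the direct sum of simple ideals, one per connected component of its Dynkin diagram, so g ≅ A_4 ⊕ B_4 (dimension 24 + 36 = 60).

A4 ⊕ B4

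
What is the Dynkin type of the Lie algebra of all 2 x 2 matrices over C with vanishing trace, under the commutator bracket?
type A_1

This is sl(2), which has dimension 2^2 - 1 = 3 and rank 2 - 1 = 1 (a Cartan subalgebra is the diagonal traceless matrices). In the classification of classical Lie algebras, the special linear algebra sl(n+1) has type A_n; here n = 1, so the Dynkin diagram is a chain of 1 nodes with single edges (A_1). Hence the type is A_1.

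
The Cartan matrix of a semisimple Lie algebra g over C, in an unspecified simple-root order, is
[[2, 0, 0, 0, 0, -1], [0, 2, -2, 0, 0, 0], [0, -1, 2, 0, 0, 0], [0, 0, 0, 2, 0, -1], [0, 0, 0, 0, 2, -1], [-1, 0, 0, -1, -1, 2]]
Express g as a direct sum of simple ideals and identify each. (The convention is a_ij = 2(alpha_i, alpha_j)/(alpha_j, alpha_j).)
The diagram associated to this matrix has two connected components: the simple roots {alpha_2, alpha_3} form a chain of 2 nodes with a double edge at one end; the terminal node there is the unique short simple root (B_2), and {alpha_1, alpha_4, alpha_5, alpha_6} form a chain of 2 nodes with a fork of two nodes at one end (D_4). A semisimple Lie algebra decomposes uniquely as the direct sum of simple ideals, one per connected component of its Dynkin diagram, so g ≅ B_2 ⊕ D_4 (dimension 10 + 28 = 38).

B_2 + D_4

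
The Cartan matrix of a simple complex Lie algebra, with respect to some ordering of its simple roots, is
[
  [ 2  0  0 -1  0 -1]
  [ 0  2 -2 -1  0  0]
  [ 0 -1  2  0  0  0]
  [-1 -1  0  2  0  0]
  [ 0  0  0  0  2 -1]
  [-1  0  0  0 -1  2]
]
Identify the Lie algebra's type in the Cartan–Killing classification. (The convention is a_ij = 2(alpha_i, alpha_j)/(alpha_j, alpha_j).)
The matrix has rank 6 with 2's on the diagonal. Reading the off-diagonal entries as Dynkin edges (a single edge where a_ij = a_ji = -1; a double or triple edge where a_ij * a_ji = 2 or 3), the diagram is a chain of 6 nodes with a double edge at one end; the terminal node there is the unique short simple root (B_6). One simple-root ordering that puts it in standard form is (alpha_5, alpha_6, alpha_1, alpha_4, alpha_2, alpha_3). So the algebra is type B_6, i.e. so(13).

B_6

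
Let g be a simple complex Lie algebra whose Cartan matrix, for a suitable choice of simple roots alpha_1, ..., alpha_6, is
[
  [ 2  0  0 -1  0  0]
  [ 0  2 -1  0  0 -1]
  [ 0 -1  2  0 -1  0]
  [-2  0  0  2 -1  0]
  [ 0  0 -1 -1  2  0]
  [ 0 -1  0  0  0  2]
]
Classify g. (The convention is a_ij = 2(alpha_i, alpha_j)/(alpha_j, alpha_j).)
B6

The matrix has rank 6 with 2's on the diagonal. Reading the off-diagonal entries as Dynkin edges (a single edge where a_ij = a_ji = -1; a double or triple edge where a_ij * a_ji = 2 or 3), the diagram is a chain of 6 nodes with a double edge at one end; the terminal node there is the unique short simple root (B_6). One simple-root ordering that puts it in standard form is (alpha_6, alpha_2, alpha_3, alpha_5, alpha_4, alpha_1). So the algebra is type B_6, i.e. so(13).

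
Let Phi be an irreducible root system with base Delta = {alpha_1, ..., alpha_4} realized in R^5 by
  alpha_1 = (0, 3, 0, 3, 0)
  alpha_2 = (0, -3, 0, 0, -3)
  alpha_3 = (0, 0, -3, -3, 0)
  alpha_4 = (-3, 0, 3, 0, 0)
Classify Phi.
Compute the Cartan integers a_ij = 2(alpha_i, alpha_j)/(alpha_j, alpha_j); the resulting 4x4 Cartan matrix is
[[2, -1, -1, 0], [-1, 2, 0, 0], [-1, 0, 2, -1], [0, 0, -1, 2]].
All simple roots have the same length, so the diagram is simply laced. The associated Dynkin diagram is a chain of 4 nodes with single edges (A_4), so the type is A_4 (the algebra sl(5)).

A_4 (sl(5))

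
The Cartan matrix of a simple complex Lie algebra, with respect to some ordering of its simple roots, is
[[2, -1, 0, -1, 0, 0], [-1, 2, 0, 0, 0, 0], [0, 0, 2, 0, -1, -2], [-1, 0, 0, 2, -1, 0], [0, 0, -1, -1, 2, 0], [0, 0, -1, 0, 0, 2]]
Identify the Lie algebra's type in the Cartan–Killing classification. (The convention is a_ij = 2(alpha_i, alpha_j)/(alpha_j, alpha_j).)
type B_6

The matrix has rank 6 with 2's on the diagonal. Reading the off-diagonal entries as Dynkin edges (a single edge where a_ij = a_ji = -1; a double or triple edge where a_ij * a_ji = 2 or 3), the diagram is a chain of 6 nodes with a double edge at one end; the terminal node there is the unique short simple root (B_6). One simple-root ordering that puts it in standard form is (alpha_2, alpha_1, alpha_4, alpha_5, alpha_3, alpha_6). So the algebra is type B_6, i.e. so(13).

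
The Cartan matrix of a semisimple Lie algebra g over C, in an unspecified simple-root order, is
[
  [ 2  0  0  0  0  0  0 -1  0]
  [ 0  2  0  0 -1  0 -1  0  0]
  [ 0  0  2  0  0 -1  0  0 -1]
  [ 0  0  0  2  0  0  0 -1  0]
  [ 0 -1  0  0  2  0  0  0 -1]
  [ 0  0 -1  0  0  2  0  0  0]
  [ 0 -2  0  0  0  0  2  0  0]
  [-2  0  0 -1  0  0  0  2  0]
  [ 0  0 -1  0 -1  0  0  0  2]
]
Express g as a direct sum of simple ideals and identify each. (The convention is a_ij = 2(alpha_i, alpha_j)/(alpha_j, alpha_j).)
B_3 (so(7)) ⊕ C_6 (sp(12))

The diagram associated to this matrix has two connected components: the simple roots {alpha_1, alpha_4, alpha_8} form a chain of 3 nodes with a double edge at one end; the terminal node there is the unique short simple root (B_3), and {alpha_2, alpha_3, alpha_5, alpha_6, alpha_7, alpha_9} form a chain of 6 nodes with a double edge at one end; the terminal node there is the unique long simple root (C_6). A semisimple Lie algebra decomposes uniquely as the direct sum of simple ideals, one per connected component of its Dynkin diagram, so g ≅ B_3 ⊕ C_6 (dimension 21 + 78 = 99).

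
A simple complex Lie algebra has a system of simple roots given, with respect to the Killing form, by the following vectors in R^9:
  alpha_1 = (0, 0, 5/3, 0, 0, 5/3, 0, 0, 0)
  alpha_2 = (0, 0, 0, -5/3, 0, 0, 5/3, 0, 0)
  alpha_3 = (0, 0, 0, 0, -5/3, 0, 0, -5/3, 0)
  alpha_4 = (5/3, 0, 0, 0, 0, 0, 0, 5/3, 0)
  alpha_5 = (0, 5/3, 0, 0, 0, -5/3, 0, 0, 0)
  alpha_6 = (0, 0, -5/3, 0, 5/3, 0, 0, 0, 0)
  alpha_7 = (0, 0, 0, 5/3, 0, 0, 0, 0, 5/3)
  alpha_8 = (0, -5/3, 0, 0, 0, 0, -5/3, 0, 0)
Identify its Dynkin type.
A_8

Compute the Cartan integers a_ij = 2(alpha_i, alpha_j)/(alpha_j, alpha_j); the resulting 8x8 Cartan matrix is
[[2, 0, 0, 0, -1, -1, 0, 0], [0, 2, 0, 0, 0, 0, -1, -1], [0, 0, 2, -1, 0, -1, 0, 0], [0, 0, -1, 2, 0, 0, 0, 0], [-1, 0, 0, 0, 2, 0, 0, -1], [-1, 0, -1, 0, 0, 2, 0, 0], [0, -1, 0, 0, 0, 0, 2, 0], [0, -1, 0, 0, -1, 0, 0, 2]].
All simple roots have the same length, so the diagram is simply laced. The associated Dynkin diagram is a chain of 8 nodes with single edges (A_8), so the type is A_8 (the algebra sl(9)).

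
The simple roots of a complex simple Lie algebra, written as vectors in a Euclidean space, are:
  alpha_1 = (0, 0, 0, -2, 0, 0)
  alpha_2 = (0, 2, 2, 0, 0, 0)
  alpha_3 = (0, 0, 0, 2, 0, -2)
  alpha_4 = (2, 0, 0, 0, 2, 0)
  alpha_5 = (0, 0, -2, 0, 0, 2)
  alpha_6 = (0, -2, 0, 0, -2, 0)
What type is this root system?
Compute the Cartan integers a_ij = 2(alpha_i, alpha_j)/(alpha_j, alpha_j); the resulting 6x6 Cartan matrix is
[[2, 0, -1, 0, 0, 0], [0, 2, 0, 0, -1, -1], [-2, 0, 2, 0, -1, 0], [0, 0, 0, 2, 0, -1], [0, -1, -1, 0, 2, 0], [0, -1, 0, -1, 0, 2]].
The roots have two lengths (squared-length ratio 2:1); the short ones are alpha_{1}. The associated Dynkin diagram is a chain of 6 nodes with a double edge at one end; the terminal node there is the unique short simple root (B_6), so the type is B_6 (the algebra so(13)).

B_6 (so(13))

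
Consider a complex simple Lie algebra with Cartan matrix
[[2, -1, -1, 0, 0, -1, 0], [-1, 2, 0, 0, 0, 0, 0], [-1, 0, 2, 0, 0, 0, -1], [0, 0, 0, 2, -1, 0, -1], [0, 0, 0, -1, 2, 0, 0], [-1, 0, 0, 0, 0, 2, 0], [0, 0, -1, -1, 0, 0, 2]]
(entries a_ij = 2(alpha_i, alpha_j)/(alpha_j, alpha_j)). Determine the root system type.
The matrix has rank 7 with 2's on the diagonal. Reading the off-diagonal entries as Dynkin edges (a single edge where a_ij = a_ji = -1; a double or triple edge where a_ij * a_ji = 2 or 3), the diagram is a chain of 5 nodes with a fork of two nodes at one end (D_7). One simple-root ordering that puts it in standard form is (alpha_5, alpha_4, alpha_7, alpha_3, alpha_1, alpha_2, alpha_6). So the algebra is type D_7, i.e. so(14).

type D_7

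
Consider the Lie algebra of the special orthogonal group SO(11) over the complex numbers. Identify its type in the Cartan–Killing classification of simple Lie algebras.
This is so(11) with 11 odd, which has dimension 11(11-1)/2 = 55 and rank (11-1)/2 = 5. In the classification of classical Lie algebras, the orthogonal algebra so(2n+1) in an odd number of variables has type B_n; here n = 5, so the Dynkin diagram is a chain of 5 nodes with a double edge at one end; the terminal node there is the unique short simple root (B_5). Hence the type is B_5.

B5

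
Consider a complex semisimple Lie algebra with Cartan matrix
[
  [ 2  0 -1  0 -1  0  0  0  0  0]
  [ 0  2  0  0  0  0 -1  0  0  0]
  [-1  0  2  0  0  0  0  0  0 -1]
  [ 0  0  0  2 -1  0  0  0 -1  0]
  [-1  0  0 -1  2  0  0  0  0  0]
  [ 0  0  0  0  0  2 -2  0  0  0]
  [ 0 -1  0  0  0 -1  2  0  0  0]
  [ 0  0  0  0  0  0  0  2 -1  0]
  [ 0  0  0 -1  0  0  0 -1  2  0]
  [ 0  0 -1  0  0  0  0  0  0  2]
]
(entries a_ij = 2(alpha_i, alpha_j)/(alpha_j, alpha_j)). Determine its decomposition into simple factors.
The diagram associated to this matrix has two connected components: the simple roots {alpha_1, alpha_3, alpha_4, alpha_5, alpha_8, alpha_9, alpha_10} form a chain of 7 nodes with single edges (A_7), and {alpha_2, alpha_6, alpha_7} form a chain of 3 nodes with a double edge at one end; the terminal node there is the unique long simple root (C_3). A semisimple Lie algebra decomposes uniquely as the direct sum of simple ideals, one per connected component of its Dynkin diagram, so g ≅ A_7 ⊕ C_3 (dimension 63 + 21 = 84).

type A_7 + type C_3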